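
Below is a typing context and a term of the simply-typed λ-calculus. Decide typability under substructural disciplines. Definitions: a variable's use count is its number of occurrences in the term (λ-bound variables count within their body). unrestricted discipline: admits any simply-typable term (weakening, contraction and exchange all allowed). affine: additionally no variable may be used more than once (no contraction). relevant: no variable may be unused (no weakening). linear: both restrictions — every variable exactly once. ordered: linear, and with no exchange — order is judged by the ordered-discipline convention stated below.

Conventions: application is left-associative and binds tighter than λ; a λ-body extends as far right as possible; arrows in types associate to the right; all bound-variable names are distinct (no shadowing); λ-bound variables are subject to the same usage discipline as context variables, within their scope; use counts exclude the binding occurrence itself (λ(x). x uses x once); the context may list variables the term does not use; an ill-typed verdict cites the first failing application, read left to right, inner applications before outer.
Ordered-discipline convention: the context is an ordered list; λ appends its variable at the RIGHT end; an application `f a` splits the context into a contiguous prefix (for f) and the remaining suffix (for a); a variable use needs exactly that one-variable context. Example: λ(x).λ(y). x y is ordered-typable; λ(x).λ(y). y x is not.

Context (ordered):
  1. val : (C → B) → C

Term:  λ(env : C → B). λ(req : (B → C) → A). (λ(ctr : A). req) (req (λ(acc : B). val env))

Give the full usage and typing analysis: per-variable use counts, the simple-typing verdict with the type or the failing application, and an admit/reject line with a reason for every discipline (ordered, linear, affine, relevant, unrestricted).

use counts: val ×1, env (λ-bound) ×1, req (λ-bound) ×2, ctr (λ-bound) ×0, acc (λ-bound) ×0
order of uses: req, req, val, env
typing: well-typed at (C → B) → ((B → C) → A) → (B → C) → A
ordered ✗ (repeated use of req ×2; ctr, acc left unused)
linear ✗ (repeated use of req ×2; ctr, acc left unused)
affine ✗ (repeated use of req ×2)
relevant ✗ (ctr, acc left unused)
unrestricted ✓ (simply typable at (C → B) → ((B → C) → A) → (B → C) → A; W, C, E all held)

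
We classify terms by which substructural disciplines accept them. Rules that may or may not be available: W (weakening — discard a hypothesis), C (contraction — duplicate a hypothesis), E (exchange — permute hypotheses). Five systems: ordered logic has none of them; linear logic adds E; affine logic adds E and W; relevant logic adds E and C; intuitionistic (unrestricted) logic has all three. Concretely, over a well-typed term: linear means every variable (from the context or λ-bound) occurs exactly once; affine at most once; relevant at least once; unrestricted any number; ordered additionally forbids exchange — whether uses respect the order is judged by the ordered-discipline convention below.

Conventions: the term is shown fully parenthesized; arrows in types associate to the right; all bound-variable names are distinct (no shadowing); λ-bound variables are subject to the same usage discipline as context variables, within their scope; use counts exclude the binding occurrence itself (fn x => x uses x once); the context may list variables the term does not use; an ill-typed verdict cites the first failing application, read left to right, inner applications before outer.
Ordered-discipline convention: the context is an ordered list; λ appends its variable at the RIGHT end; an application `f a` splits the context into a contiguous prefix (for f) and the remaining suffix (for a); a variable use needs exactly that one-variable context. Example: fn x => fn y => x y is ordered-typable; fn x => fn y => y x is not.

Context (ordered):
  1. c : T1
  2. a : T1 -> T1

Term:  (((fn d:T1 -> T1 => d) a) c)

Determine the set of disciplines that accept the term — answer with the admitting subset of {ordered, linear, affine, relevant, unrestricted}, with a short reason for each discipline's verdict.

admitted in: linear, affine, relevant, unrestricted
usage: c: 1; a: 1; d (bound): 1
order of uses: d, a, c
typing: well-typed at T1
ordered: ✗ — no ordered split (uses run d, a, c)
linear: ✓ — c, a, d: one use apiece
affine: ✓ — none of c, a, d used more than once
relevant: ✓ — at least one use each (c, a, d)
unrestricted: ✓ — typability at T1 is all that's needed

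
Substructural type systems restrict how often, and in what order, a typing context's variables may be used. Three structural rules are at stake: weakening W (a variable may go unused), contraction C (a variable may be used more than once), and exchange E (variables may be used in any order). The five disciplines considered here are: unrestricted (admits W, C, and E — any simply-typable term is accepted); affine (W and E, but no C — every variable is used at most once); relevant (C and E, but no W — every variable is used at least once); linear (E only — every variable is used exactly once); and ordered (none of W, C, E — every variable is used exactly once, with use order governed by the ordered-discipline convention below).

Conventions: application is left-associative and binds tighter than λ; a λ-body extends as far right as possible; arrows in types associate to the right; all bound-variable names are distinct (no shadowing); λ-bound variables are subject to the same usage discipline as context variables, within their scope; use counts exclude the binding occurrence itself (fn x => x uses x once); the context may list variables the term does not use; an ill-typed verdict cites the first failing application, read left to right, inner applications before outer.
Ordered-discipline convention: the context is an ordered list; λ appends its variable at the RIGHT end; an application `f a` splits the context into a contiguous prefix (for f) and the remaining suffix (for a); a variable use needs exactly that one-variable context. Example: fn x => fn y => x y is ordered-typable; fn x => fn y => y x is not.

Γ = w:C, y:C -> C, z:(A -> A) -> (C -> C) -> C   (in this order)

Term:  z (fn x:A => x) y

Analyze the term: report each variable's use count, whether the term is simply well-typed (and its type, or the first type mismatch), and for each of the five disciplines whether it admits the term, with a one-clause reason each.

use counts: w: 0; y: 1; z: 1; x (bound): 1
order of uses: z, x, y
typing: the term checks, with type C
ordered: ✗ — w never used (weakening)
linear: ✗ — w never used (weakening)
affine: ✓ — none of w, y, z, x used more than once
relevant: ✗ — w never used (weakening)
unrestricted: ✓ — type-checks (C) and nothing is barred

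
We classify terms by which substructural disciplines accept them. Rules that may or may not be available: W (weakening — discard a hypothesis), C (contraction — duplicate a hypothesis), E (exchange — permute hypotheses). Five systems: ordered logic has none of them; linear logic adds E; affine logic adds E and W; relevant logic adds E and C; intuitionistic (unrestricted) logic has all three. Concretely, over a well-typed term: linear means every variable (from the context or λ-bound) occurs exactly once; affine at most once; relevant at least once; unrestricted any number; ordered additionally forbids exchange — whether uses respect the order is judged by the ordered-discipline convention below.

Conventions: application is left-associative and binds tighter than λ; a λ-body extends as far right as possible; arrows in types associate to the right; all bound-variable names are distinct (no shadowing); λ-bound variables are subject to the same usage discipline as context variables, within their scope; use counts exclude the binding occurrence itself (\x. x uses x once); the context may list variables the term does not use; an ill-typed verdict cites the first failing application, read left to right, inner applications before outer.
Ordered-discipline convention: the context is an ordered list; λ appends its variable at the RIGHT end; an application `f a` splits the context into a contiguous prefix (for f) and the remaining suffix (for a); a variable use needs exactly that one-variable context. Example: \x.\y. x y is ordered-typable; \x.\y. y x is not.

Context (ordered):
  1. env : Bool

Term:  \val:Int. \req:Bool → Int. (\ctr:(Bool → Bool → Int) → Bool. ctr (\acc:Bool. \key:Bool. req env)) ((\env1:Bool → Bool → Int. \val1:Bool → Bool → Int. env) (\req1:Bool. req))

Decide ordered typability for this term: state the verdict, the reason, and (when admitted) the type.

no — needs contraction — env ×2, req ×2; val, acc, key, env1, val1, req1 left unused
use counts: env ×2; val (bound) ×0; req (bound) ×2; ctr (bound) ×1; acc (bound) ×0; key (bound) ×0; env1 (bound) ×0; val1 (bound) ×0; req1 (bound) ×0
uses in reading order: ctr, req, env, env, req
typing: ✓ — Int → (Bool → Int) → Bool
summary: ordered ✗; linear ✗; affine ✗; relevant ✗; unrestricted ✓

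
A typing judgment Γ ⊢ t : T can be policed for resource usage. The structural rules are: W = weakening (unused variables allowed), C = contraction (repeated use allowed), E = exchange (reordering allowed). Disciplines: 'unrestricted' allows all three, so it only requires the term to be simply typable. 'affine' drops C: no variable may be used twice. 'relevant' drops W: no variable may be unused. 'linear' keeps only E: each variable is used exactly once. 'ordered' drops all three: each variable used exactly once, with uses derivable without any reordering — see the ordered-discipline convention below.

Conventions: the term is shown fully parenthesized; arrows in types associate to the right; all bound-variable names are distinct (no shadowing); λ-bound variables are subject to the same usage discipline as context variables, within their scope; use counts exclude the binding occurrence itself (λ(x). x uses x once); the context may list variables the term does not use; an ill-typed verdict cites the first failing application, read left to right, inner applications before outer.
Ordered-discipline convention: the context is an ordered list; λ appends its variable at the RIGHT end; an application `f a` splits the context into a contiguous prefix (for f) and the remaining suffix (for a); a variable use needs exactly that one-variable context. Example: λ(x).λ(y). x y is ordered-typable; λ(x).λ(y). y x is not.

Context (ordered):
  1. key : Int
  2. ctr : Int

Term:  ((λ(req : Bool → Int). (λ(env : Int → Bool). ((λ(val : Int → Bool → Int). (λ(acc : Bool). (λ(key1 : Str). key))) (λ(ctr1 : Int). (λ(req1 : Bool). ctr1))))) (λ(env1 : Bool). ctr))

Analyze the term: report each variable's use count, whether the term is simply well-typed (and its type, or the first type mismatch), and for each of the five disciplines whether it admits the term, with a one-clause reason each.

variable uses: key=1, ctr=1, req (bound)=0, env (bound)=0, val (bound)=0, acc (bound)=0, key1 (bound)=0, ctr1 (bound)=1, req1 (bound)=0, env1 (bound)=0
uses in reading order: key, ctr1, ctr
typing: well-typed — term : (Int → Bool) → Bool → Str → Int
ordered: ✗, req, env, val, acc, key1, req1, env1 never used (weakening)
linear: ✗, req, env, val, acc, key1, req1, env1 never used (weakening)
affine: ✓, none of key, ctr, req, env, val, acc, key1, ctr1, req1, env1 used more than once
relevant: ✗, req, env, val, acc, key1, req1, env1 never used (weakening)
unrestricted: ✓, type-checks ((Int → Bool) → Bool → Str → Int) and nothing is barred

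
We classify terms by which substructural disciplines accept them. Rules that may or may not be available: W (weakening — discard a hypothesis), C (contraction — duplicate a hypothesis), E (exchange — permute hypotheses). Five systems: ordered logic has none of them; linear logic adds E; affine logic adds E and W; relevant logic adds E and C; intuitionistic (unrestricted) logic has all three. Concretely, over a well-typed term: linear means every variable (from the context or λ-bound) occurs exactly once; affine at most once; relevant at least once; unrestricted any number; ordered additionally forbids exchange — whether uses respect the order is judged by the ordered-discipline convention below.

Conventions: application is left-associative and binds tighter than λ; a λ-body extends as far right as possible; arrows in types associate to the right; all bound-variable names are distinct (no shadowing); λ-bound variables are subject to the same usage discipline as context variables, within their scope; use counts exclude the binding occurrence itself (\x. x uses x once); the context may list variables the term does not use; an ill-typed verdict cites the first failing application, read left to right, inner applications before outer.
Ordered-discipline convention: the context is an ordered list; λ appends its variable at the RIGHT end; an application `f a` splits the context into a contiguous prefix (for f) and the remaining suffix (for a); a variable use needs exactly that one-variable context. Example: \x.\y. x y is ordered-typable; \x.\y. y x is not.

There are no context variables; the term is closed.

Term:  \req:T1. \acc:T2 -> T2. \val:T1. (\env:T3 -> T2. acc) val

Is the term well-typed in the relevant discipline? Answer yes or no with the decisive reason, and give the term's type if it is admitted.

no — the type mismatch rejects it
usage: req (λ-bound): 0×; acc (λ-bound): 1×; val (λ-bound): 1×; env (λ-bound): 0×
use order (left to right): acc, val
typing: ill-typed: argument of type T1 where T3 -> T2 is required
all disciplines: ordered ✗ · linear ✗ · affine ✗ · relevant ✗ · unrestricted ✗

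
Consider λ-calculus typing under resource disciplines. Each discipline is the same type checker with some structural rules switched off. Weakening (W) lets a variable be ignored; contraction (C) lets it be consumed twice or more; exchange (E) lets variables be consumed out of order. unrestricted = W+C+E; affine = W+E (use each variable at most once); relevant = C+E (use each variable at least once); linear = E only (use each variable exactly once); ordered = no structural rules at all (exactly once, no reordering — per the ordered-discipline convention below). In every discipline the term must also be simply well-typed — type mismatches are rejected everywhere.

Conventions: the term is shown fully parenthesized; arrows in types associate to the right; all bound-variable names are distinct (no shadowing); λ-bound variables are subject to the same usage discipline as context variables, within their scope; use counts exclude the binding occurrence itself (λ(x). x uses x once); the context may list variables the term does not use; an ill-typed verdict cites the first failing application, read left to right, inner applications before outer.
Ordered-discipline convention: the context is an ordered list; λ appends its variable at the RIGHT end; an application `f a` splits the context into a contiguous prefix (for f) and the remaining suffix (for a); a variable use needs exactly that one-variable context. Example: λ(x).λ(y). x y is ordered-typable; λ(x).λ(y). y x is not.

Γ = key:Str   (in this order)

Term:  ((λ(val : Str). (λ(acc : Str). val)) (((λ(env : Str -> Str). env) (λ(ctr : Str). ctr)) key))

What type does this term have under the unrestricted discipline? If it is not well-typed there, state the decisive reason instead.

term : Str -> Str
variable uses: key ×1, val (bound) ×1, acc (bound) ×0, env (bound) ×1, ctr (bound) ×1
uses in reading order: val, env, ctr, key
typing: well-typed at Str -> Str
all disciplines: ordered ✗, linear ✗, affine ✓, relevant ✗, unrestricted ✓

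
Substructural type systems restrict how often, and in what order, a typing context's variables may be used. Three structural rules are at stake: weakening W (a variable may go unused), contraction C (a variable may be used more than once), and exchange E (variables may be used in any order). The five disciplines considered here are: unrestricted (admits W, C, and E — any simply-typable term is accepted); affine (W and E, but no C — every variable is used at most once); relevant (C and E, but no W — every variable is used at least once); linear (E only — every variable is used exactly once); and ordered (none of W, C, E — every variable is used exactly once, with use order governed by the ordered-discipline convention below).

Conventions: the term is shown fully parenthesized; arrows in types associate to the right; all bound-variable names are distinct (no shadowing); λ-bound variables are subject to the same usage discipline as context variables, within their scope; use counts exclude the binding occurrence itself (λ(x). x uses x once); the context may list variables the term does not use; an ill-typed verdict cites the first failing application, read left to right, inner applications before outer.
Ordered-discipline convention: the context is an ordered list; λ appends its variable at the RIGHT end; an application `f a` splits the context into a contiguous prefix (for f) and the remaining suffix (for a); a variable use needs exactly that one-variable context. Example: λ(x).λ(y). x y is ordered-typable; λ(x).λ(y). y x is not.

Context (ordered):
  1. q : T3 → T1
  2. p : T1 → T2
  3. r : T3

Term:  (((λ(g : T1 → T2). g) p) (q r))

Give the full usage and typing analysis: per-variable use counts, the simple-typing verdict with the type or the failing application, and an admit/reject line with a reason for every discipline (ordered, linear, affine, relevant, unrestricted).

use counts: q: 1, p: 1, r: 1, g (λ-bound): 1
uses in reading order: g, p, q, r
typing: well-typed — term : T2
ordered ✗ (needs exchange: uses follow g, p, q, r)
linear ✓ (single use per variable (q, p, r, g))
affine ✓ (no duplicate uses among q, p, r, g)
relevant ✓ (at least one use each (q, p, r, g))
unrestricted ✓ (typability at T2 is all that's needed)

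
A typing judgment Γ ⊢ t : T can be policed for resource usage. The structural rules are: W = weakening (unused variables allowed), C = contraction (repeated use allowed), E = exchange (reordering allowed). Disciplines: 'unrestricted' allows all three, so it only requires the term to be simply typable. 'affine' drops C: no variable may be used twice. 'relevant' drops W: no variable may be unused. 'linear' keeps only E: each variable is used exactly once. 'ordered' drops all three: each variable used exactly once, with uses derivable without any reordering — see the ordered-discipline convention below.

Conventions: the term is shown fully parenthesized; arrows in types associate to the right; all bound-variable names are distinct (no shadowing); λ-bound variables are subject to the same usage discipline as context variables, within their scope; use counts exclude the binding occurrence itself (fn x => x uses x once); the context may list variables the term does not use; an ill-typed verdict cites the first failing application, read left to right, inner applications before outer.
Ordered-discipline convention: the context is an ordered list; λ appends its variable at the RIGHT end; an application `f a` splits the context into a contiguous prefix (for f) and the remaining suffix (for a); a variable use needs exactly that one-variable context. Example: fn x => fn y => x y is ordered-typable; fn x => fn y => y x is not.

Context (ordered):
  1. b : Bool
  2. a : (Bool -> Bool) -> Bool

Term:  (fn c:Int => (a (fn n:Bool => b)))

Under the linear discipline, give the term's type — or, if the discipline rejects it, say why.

not well-typed under linear — c, n left unused
use counts: b ×1, a ×1, c (λ-bound) ×0, n (λ-bound) ×0
use order (left to right): a, b
typing: the term checks, with type Int -> Bool
summary: ordered ✗, linear ✗, affine ✓, relevant ✗, unrestricted ✓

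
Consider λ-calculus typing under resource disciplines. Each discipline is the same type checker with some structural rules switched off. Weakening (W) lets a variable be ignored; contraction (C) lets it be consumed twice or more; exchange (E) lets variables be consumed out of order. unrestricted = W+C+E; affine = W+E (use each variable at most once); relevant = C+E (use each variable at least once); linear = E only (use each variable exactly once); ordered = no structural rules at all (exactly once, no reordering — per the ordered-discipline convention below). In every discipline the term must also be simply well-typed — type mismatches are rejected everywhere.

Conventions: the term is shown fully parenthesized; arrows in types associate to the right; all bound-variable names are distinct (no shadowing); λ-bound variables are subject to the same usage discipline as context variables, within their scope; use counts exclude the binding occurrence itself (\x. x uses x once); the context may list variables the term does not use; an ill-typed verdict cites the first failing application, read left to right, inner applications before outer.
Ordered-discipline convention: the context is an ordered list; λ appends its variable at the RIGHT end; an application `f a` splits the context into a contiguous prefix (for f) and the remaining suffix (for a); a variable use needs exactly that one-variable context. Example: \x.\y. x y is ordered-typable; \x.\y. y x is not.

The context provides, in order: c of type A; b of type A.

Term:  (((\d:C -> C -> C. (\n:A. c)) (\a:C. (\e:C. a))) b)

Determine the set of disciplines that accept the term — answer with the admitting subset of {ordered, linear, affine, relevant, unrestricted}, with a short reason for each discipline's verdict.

admitting disciplines: affine, unrestricted
counts: c ×1, b ×1, d (bound) ×0, n (bound) ×0, a (bound) ×1, e (bound) ×0
use order (left to right): c, a, b
typing: well-typed — term : A
ordered ✗ (needs weakening: d, n, e unused)
linear ✗ (needs weakening: d, n, e unused)
affine ✓ (c, b, d, n, a, e: no repeats, contraction unneeded)
relevant ✗ (needs weakening: d, n, e unused)
unrestricted ✓ (type-checks (A) and nothing is barred)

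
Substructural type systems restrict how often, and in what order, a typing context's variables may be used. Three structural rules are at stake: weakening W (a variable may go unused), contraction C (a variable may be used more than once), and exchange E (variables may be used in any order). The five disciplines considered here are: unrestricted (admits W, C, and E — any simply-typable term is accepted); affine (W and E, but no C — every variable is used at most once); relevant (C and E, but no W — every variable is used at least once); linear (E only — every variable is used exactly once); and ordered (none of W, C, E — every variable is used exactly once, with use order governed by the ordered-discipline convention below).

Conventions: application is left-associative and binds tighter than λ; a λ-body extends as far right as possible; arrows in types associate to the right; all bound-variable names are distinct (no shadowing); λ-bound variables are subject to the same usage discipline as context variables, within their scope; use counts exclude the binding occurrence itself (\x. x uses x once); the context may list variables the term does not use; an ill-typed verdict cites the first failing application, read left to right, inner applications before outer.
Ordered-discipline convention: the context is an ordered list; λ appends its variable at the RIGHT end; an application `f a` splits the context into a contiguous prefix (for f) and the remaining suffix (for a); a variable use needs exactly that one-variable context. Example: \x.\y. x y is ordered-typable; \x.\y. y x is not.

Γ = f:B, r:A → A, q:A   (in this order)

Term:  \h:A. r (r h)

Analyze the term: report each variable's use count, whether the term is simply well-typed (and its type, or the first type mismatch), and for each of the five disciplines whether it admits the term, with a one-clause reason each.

usage: f: 0×; r: 2×; q: 0×; h (bound): 1×
use order (left to right): r, r, h
typing: ✓ — A → A
ordered: ✗ — uses contraction: r ×2; f, q left unused
linear: ✗ — uses contraction: r ×2; f, q left unused
affine: ✗ — uses contraction: r ×2
relevant: ✗ — f, q left unused
unrestricted: ✓ — simply typable at A → A; W, C, E all held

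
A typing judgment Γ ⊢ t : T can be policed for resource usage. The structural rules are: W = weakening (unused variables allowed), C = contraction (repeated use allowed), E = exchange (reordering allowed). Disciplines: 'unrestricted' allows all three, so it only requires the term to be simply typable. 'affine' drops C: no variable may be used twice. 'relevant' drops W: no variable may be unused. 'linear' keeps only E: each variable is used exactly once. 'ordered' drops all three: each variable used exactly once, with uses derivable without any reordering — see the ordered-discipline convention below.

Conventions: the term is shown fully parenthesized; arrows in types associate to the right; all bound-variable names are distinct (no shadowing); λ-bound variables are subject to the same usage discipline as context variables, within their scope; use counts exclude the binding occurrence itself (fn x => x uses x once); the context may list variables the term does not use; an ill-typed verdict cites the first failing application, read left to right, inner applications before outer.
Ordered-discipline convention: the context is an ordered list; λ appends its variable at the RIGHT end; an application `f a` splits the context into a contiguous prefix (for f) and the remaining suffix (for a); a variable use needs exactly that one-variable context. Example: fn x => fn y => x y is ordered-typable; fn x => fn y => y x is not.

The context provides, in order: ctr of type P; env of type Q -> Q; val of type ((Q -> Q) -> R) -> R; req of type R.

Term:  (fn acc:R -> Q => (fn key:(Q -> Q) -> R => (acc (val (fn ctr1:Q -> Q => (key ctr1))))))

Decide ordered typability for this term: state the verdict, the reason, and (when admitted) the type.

no — ctr, env, req left unused
variable uses: ctr: 0; env: 0; val: 1; req: 0; acc (bound): 1; key (bound): 1; ctr1 (bound): 1
order of uses: acc, val, key, ctr1
typing: ✓ — (R -> Q) -> ((Q -> Q) -> R) -> Q
across the five disciplines: ordered ✗; linear ✗; affine ✓; relevant ✗; unrestricted ✓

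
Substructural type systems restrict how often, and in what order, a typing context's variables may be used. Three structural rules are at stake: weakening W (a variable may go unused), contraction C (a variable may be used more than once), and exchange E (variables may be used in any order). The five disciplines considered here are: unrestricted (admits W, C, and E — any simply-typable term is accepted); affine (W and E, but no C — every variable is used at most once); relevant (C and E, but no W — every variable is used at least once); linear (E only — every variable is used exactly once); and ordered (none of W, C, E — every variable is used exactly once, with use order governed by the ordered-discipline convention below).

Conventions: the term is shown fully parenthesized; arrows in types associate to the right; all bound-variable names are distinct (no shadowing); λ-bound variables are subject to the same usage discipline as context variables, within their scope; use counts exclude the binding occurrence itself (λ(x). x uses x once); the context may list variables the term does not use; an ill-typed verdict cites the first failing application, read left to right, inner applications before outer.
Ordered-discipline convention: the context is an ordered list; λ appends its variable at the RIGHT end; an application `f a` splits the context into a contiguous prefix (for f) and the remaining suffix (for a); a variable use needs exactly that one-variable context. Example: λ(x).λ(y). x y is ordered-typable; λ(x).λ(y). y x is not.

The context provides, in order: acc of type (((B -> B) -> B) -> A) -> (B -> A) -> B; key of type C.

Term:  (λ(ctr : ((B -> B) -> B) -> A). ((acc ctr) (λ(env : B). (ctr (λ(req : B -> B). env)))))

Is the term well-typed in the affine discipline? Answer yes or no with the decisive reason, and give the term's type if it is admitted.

no — needs contraction — ctr ×2
use counts: acc=1; key=0; ctr (λ-bound)=2; env (λ-bound)=1; req (λ-bound)=0
order of uses: acc, ctr, ctr, env
typing: well-typed — term : (((B -> B) -> B) -> A) -> B
summary: ordered ✗ | linear ✗ | affine ✗ | relevant ✗ | unrestricted ✓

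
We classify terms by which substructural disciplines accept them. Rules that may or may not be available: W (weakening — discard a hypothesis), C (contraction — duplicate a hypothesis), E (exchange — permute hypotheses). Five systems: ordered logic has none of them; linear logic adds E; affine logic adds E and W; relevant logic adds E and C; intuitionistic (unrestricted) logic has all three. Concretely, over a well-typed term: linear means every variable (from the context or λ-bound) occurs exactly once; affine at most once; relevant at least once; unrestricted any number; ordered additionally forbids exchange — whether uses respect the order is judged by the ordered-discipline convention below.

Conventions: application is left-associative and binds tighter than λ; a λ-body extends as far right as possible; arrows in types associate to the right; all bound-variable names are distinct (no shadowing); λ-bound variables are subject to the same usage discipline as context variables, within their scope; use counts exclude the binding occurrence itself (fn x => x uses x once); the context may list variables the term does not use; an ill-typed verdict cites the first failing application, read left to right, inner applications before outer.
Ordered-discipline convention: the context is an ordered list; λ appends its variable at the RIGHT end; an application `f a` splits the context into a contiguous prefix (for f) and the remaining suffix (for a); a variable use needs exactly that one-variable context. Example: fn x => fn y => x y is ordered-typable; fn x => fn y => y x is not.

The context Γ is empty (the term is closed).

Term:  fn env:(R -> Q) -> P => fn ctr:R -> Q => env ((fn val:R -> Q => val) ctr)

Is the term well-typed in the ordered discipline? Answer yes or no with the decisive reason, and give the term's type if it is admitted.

yes — env, ctr, val once each; derivable with no W/C/E; term : ((R -> Q) -> P) -> (R -> Q) -> P
usage: env (bound): 1×; ctr (bound): 1×; val (bound): 1×
uses in reading order: env, val, ctr
typing: well-typed — term : ((R -> Q) -> P) -> (R -> Q) -> P
across the five disciplines: ordered ✓ · linear ✓ · affine ✓ · relevant ✓ · unrestricted ✓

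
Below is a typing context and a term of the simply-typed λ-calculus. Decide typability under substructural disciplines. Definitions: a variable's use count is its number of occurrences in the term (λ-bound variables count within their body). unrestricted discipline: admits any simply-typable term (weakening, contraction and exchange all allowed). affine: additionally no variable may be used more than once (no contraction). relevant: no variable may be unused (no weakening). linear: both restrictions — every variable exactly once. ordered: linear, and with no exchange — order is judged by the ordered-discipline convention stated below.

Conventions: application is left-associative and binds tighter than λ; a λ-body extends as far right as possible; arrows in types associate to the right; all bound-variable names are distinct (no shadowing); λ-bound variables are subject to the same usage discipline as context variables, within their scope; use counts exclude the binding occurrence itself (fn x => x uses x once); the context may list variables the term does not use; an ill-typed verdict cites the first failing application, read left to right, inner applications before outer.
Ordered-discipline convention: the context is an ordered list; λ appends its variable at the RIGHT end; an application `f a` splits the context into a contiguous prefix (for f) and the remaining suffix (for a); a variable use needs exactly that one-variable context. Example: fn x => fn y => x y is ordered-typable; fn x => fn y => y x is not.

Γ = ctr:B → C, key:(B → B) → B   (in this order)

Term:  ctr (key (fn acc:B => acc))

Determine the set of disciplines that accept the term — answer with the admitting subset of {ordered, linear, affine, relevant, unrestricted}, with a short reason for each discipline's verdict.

admitted in: ordered, linear, affine, relevant, unrestricted
variable uses: ctr: 1×, key: 1×, acc [bound]: 1×
order of uses: ctr, key, acc
typing: ✓ — C
ordered: ✓, ctr, key, acc once each; derivable with no W/C/E
linear: ✓, ctr, key, acc: one use apiece
affine: ✓, no duplicate uses among ctr, key, acc
relevant: ✓, at least one use each (ctr, key, acc)
unrestricted: ✓, type-checks (C) and nothing is barred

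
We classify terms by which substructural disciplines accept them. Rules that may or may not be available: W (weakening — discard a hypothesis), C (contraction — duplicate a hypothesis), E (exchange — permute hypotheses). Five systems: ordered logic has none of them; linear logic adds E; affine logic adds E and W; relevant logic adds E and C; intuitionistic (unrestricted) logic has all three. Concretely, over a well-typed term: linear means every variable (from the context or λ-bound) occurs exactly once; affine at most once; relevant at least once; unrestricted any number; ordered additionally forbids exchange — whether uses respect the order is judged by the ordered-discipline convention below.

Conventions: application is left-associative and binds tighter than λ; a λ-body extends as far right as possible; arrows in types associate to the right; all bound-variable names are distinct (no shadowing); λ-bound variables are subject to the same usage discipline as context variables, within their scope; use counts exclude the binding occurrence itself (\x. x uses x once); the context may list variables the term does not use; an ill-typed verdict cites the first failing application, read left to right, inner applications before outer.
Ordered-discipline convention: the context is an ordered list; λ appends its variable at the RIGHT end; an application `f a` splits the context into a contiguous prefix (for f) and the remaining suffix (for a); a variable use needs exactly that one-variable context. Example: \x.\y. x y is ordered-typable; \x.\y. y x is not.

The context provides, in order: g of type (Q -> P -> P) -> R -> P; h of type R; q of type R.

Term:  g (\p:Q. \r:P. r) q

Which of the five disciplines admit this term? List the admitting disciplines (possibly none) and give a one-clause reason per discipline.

admitting disciplines: affine, unrestricted
variable uses: g ×1, h ×0, q ×1, p (bound) ×0, r (bound) ×1
order of uses: g, r, q
typing: well-typed at P
ordered: ✗, needs weakening: h, p unused
linear: ✗, needs weakening: h, p unused
affine: ✓, none of g, h, q, p, r used more than once
relevant: ✗, needs weakening: h, p unused
unrestricted: ✓, simply typable at P; W, C, E all held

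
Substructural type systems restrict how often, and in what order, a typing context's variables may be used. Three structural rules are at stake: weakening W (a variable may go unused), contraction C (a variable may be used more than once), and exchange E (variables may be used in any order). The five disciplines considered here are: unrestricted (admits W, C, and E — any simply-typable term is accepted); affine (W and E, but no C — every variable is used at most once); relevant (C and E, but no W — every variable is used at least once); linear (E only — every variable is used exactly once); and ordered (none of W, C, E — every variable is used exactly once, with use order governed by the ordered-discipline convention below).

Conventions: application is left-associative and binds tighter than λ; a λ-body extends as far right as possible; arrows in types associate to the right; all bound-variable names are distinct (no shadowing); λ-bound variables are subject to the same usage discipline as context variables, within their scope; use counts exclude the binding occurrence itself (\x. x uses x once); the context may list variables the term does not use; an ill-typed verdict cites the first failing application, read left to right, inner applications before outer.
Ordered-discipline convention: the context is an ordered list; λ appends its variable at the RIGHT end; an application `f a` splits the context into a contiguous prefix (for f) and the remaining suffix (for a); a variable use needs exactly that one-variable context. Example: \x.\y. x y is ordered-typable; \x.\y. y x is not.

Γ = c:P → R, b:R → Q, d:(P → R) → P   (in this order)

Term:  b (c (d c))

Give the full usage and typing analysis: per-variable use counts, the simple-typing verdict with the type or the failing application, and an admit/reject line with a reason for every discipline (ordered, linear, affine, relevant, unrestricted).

use counts: c ×2; b ×1; d ×1
uses in reading order: b, c, d, c
typing: ✓ — Q
ordered: ✗ — needs contraction — c ×2
linear: ✗ — needs contraction — c ×2
affine: ✗ — needs contraction — c ×2
relevant: ✓ — c, b, d: all used, weakening unneeded
unrestricted: ✓ — typability at Q is all that's needed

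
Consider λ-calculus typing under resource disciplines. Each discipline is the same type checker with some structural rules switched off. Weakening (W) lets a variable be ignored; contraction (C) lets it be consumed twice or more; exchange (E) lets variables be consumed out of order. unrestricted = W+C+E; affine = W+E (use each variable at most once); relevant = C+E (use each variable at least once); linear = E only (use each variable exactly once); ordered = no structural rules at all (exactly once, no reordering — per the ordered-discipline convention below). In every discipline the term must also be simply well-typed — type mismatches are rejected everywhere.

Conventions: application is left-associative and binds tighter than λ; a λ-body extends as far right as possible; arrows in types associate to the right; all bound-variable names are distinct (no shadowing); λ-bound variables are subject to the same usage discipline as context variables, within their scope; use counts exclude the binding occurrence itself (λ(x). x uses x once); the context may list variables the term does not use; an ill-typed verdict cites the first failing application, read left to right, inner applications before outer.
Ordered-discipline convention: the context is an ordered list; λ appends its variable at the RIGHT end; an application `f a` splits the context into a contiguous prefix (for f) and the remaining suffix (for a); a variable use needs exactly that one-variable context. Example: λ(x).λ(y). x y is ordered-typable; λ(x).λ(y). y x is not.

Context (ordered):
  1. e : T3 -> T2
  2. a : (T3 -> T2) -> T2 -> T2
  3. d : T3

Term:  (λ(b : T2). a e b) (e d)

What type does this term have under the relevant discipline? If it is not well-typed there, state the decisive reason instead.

term : T2
variable uses: e=2; a=1; d=1; b [bound]=1
order of uses: a, e, b, e, d
typing: ✓ — T2
across the five disciplines: ordered ✗, linear ✗, affine ✗, relevant ✓, unrestricted ✓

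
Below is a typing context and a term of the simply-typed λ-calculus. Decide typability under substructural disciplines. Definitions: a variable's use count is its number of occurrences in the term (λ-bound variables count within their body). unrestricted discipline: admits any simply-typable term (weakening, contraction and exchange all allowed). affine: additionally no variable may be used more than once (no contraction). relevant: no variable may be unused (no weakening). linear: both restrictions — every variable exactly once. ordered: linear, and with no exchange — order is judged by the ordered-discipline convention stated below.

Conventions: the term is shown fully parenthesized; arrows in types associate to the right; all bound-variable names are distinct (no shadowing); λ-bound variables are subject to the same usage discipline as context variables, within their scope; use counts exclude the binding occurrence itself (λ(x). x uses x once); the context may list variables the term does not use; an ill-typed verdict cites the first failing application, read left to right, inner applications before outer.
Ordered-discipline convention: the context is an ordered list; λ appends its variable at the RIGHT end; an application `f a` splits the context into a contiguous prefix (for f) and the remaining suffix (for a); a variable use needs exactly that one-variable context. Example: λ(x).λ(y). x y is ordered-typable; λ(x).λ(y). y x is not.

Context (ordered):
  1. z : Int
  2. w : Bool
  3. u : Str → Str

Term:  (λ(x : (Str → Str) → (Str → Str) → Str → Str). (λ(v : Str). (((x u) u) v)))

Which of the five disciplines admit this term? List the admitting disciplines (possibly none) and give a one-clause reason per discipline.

accepted by: unrestricted
use counts: z ×0; w ×0; u ×2; x (λ-bound) ×1; v (λ-bound) ×1
uses in reading order: x, u, u, v
typing: well-typed — term : ((Str → Str) → (Str → Str) → Str → Str) → Str → Str
ordered: ✗, repeated use of u ×2; unused: z, w — weakening required
linear: ✗, repeated use of u ×2; unused: z, w — weakening required
affine: ✗, repeated use of u ×2
relevant: ✗, unused: z, w — weakening required
unrestricted: ✓, well-typed at ((Str → Str) → (Str → Str) → Str → Str) → Str → Str; no restrictions here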